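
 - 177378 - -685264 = 507886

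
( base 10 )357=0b101100101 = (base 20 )hh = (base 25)E7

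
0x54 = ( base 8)124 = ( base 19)48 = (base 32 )2K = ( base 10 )84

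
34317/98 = 34317/98= 350.17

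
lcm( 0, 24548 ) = 0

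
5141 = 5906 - 765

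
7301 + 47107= 54408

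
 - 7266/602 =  - 519/43 = - 12.07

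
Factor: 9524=2^2*2381^1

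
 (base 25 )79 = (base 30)64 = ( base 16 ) B8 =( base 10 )184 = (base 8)270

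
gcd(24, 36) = 12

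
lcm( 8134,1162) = 8134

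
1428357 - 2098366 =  - 670009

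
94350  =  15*6290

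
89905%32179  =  25547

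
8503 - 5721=2782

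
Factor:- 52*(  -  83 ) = 2^2*13^1*83^1  =  4316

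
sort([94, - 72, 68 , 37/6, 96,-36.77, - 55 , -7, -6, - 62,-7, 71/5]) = [ - 72, - 62,-55 , - 36.77, - 7,-7, - 6, 37/6,71/5,68, 94, 96]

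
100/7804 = 25/1951 = 0.01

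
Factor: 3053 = 43^1 * 71^1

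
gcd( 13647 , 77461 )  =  1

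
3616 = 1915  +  1701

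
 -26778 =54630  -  81408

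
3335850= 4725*706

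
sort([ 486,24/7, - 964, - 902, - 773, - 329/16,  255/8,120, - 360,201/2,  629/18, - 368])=[  -  964, - 902, - 773, - 368,- 360, - 329/16, 24/7,255/8,  629/18 , 201/2, 120,486]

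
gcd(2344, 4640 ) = 8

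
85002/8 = 10625 + 1/4 = 10625.25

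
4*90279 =361116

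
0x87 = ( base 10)135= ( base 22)63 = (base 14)99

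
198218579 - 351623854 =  - 153405275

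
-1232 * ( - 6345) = 7817040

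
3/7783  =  3/7783 = 0.00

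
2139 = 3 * 713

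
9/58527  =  1/6503 = 0.00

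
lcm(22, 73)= 1606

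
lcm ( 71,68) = 4828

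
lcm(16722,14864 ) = 133776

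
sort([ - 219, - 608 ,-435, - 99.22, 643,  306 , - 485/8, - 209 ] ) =[ - 608,- 435, - 219, - 209, - 99.22, - 485/8,  306,643 ]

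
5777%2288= 1201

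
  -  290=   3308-3598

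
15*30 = 450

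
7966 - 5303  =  2663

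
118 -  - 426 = 544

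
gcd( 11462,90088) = 2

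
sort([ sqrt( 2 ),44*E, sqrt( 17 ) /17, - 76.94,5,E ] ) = [ - 76.94, sqrt(17) /17,sqrt( 2),E,5, 44*E ] 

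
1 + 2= 3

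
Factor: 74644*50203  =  3747352732 = 2^2*61^1*823^1*18661^1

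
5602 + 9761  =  15363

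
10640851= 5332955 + 5307896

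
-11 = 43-54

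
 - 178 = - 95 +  -83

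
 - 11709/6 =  - 1952+1/2= - 1951.50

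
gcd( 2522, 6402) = 194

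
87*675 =58725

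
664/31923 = 664/31923=0.02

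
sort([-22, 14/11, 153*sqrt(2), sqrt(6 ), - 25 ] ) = [ - 25  , - 22, 14/11, sqrt (6), 153*sqrt( 2)] 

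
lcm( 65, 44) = 2860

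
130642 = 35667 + 94975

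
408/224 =51/28 = 1.82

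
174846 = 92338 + 82508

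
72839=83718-10879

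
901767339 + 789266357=1691033696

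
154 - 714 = -560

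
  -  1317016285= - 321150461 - 995865824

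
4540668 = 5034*902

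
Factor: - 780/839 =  - 2^2*3^1*5^1*13^1 * 839^ ( - 1)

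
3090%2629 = 461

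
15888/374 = 42 +90/187=42.48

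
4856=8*607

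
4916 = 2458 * 2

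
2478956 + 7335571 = 9814527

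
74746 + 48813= 123559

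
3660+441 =4101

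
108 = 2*54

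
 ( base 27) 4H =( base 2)1111101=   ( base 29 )49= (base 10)125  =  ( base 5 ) 1000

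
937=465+472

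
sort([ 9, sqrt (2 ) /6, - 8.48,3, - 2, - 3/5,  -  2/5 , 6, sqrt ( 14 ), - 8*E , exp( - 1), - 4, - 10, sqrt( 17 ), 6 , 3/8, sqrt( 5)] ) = [ - 8*E, - 10,-8.48 , - 4 , - 2, - 3/5, - 2/5, sqrt( 2) /6, exp( - 1), 3/8,  sqrt( 5) , 3, sqrt(14),sqrt( 17),6, 6, 9]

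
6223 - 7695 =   -  1472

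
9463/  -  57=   -  9463/57=-166.02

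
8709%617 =71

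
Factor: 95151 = 3^1*7^1 * 23^1 * 197^1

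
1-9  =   - 8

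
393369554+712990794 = 1106360348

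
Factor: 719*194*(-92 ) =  - 12832712= - 2^3*23^1*97^1 * 719^1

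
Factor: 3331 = 3331^1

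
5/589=5/589  =  0.01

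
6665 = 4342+2323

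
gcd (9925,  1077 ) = 1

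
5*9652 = 48260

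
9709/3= 9709/3 = 3236.33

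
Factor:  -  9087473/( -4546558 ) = 2^( - 1 )*223^1 * 40751^1 * 2273279^( - 1) 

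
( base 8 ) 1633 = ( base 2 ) 1110011011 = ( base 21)21k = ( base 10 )923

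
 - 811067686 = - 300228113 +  - 510839573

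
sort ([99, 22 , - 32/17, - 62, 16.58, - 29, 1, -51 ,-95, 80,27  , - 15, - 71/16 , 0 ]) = [ - 95, - 62, - 51 , - 29, - 15, -71/16 ,- 32/17, 0,1 , 16.58, 22, 27,80 , 99 ] 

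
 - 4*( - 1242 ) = 4968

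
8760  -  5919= 2841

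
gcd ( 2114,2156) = 14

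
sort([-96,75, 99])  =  [-96, 75 , 99 ]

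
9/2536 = 9/2536 = 0.00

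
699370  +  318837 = 1018207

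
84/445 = 84/445 = 0.19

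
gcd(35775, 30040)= 5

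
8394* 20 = 167880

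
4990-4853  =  137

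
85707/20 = 4285 + 7/20=4285.35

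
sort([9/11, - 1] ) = [ - 1,9/11]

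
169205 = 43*3935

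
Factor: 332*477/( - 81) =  - 2^2 * 3^ ( - 2 ) * 53^1*83^1 = -  17596/9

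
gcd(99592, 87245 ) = 1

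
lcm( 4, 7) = 28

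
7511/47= 159+ 38/47 = 159.81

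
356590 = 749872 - 393282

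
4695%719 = 381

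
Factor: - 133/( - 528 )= 2^ ( - 4)*3^( - 1)* 7^1 * 11^ ( - 1)*19^1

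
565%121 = 81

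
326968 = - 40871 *(- 8)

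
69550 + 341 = 69891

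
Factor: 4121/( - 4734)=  - 2^(-1)*3^( - 2)*13^1*263^( - 1)*317^1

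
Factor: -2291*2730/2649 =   -  2^1*5^1*7^1*13^1*29^1*79^1*883^( - 1 ) = - 2084810/883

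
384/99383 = 384/99383 = 0.00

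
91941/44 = 91941/44=2089.57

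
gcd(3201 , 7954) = 97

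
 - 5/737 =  - 1+732/737 = - 0.01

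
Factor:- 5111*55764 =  - 285009804 = - 2^2*3^2*19^1*269^1*1549^1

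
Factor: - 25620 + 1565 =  - 5^1*17^1 * 283^1=-  24055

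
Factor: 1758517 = 421^1*4177^1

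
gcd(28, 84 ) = 28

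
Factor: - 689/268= - 2^ ( - 2 )*13^1*53^1*67^ (-1) 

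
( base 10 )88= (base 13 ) 6A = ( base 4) 1120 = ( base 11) 80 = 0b1011000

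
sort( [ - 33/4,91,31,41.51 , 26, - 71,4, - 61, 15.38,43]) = [ - 71,  -  61, - 33/4, 4 , 15.38,26,31, 41.51,43, 91]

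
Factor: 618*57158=35323644 =2^2*3^1*103^1*28579^1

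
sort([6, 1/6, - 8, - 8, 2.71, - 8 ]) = [-8, - 8, - 8, 1/6, 2.71, 6 ]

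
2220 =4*555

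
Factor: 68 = 2^2*17^1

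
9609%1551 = 303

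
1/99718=1/99718  =  0.00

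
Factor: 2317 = 7^1*331^1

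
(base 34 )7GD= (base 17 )1cfd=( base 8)20711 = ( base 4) 2013021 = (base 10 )8649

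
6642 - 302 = 6340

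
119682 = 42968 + 76714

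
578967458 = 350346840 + 228620618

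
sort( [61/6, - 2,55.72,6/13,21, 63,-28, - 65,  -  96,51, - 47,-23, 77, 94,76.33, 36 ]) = [ - 96, - 65,-47, - 28, - 23,- 2, 6/13,61/6,21, 36, 51, 55.72, 63, 76.33, 77, 94]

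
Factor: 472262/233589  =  2^1*3^( - 1)*7^2*61^1 * 79^1*77863^(-1 )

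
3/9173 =3/9173 = 0.00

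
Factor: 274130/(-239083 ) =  - 790/689 = - 2^1*5^1*  13^( - 1)*53^( - 1 )*79^1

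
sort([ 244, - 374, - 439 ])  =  [ - 439, - 374,244]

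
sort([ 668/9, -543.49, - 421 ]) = [ - 543.49, - 421,668/9]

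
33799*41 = 1385759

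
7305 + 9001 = 16306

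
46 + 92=138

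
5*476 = 2380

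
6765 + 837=7602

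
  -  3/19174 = -3/19174 = -0.00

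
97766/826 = 48883/413= 118.36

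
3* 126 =378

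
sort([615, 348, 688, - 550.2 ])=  [ - 550.2,348, 615, 688] 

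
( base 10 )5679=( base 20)E3J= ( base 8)13057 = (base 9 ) 7710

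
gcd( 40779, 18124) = 4531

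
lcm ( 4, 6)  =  12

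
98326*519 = 51031194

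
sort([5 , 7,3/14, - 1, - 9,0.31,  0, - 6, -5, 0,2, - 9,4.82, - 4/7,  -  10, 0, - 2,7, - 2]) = [ -10, - 9 , - 9, - 6 ,-5 , - 2 , - 2, - 1,  -  4/7, 0,0, 0 , 3/14, 0.31,2,  4.82 , 5,7 , 7]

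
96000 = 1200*80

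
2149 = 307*7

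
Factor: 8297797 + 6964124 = 15261921 = 3^2*19^1*149^1*599^1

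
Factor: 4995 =3^3*5^1*37^1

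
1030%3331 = 1030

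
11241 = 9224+2017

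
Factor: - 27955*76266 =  - 2132016030  =  - 2^1*3^2*5^1* 19^1* 223^1 * 5591^1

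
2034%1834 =200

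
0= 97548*0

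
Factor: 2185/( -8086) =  - 2^(  -  1)*5^1*13^ ( - 1)*19^1*23^1*311^( - 1)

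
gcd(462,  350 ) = 14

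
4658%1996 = 666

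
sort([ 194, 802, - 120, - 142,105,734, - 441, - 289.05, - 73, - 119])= [ - 441, - 289.05, - 142, - 120, - 119, - 73, 105,194,734, 802 ]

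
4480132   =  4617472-137340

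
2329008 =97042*24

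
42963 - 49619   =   - 6656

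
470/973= 470/973 = 0.48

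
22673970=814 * 27855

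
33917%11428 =11061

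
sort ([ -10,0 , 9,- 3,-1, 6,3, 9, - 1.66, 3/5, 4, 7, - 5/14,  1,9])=[-10, - 3, - 1.66,-1,-5/14,0 , 3/5,1, 3, 4, 6,7,9,  9,9]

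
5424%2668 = 88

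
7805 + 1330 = 9135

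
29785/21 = 4255/3 = 1418.33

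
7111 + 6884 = 13995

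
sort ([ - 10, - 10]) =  [ -10, - 10 ]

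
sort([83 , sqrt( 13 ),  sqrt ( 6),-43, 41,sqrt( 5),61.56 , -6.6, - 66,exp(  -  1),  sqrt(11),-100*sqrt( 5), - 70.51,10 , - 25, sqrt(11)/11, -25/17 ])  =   [ - 100*sqrt( 5), - 70.51, - 66, -43, - 25, - 6.6, -25/17,sqrt( 11)/11,exp( -1), sqrt( 5), sqrt( 6 ),sqrt(11 ), sqrt(13), 10,41, 61.56,83]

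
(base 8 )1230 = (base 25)11E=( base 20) 1D4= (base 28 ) NK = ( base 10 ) 664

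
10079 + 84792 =94871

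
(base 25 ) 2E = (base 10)64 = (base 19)37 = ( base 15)44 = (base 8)100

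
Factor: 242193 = 3^1* 7^1*19^1*607^1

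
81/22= 3+15/22 = 3.68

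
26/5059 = 26/5059 = 0.01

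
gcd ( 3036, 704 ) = 44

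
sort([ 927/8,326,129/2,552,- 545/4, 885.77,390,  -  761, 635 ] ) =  [ - 761,  -  545/4, 129/2,927/8, 326, 390, 552, 635,  885.77 ]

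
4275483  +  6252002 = 10527485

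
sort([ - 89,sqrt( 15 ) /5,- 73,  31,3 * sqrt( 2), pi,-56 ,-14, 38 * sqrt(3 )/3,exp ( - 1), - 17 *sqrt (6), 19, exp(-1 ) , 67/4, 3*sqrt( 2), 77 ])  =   [ - 89, - 73 ,-56 , - 17*sqrt( 6),  -  14, exp( - 1),exp( - 1), sqrt( 15)/5, pi, 3*sqrt( 2 ),3*sqrt(2), 67/4,  19, 38*sqrt(  3)/3, 31, 77 ]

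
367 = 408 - 41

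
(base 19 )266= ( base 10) 842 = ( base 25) 18H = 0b1101001010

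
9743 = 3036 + 6707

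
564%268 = 28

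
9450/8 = 4725/4 = 1181.25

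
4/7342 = 2/3671 = 0.00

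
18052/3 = 18052/3 = 6017.33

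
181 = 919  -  738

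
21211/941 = 21211/941= 22.54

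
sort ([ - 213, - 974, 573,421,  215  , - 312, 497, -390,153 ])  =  [ - 974, - 390, - 312, - 213,153, 215,421, 497, 573]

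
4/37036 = 1/9259 =0.00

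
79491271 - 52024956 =27466315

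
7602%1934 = 1800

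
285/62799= 95/20933  =  0.00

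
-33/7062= -1/214 = -0.00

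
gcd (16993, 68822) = 1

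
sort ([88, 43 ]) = [43,88]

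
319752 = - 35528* (-9)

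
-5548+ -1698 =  - 7246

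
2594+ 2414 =5008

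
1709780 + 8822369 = 10532149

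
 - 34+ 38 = 4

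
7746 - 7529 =217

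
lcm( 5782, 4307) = 422086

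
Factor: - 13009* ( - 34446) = 2^1*3^1*5741^1*13009^1 = 448108014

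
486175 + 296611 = 782786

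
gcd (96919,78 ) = 1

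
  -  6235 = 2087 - 8322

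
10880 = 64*170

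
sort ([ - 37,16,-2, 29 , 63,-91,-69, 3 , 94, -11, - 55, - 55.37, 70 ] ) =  [  -  91, - 69, - 55.37, - 55, - 37, - 11, - 2, 3, 16, 29, 63, 70,94]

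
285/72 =95/24 = 3.96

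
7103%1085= 593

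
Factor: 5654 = 2^1*11^1*257^1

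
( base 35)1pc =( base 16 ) 840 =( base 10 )2112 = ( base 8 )4100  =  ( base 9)2806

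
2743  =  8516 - 5773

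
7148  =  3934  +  3214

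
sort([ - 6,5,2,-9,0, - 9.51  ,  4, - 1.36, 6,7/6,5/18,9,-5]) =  [ - 9.51, - 9 , - 6, - 5, - 1.36,0,5/18,7/6,2, 4, 5,6, 9 ]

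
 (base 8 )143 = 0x63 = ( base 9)120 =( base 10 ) 99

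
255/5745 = 17/383 = 0.04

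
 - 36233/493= - 74  +  249/493 = -73.49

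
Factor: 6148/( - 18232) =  - 29/86 = - 2^( - 1)*29^1*43^( - 1 )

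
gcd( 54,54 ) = 54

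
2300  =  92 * 25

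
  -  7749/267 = - 2583/89 = - 29.02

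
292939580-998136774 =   -  705197194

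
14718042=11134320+3583722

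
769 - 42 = 727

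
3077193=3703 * 831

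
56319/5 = 56319/5 = 11263.80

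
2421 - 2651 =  - 230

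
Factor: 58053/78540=19351/26180 = 2^ ( - 2)*5^( - 1)*7^( - 1 )*11^( - 1)*17^( - 1)*37^1*523^1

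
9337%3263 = 2811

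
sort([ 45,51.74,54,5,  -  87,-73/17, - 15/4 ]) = [ - 87, - 73/17, - 15/4, 5, 45,  51.74,  54]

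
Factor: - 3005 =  - 5^1 * 601^1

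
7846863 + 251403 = 8098266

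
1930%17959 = 1930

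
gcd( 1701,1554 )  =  21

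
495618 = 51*9718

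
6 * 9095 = 54570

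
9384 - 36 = 9348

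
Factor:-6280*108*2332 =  - 2^7*3^3*5^1*11^1*53^1*157^1 = - 1581655680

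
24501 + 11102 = 35603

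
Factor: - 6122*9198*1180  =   -66445984080 =-  2^4*3^2*5^1*7^1 * 59^1*73^1*3061^1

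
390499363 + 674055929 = 1064555292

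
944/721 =944/721 = 1.31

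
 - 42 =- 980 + 938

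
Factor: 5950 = 2^1*5^2*7^1 *17^1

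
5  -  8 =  - 3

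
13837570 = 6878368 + 6959202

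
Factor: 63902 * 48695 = 2^1*5^1*89^1*359^1*9739^1 = 3111707890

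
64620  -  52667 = 11953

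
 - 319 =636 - 955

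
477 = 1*477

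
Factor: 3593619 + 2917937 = 6511556  =  2^2*37^1*43997^1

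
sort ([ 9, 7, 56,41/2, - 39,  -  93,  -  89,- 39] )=[ - 93, - 89,  -  39, - 39 , 7, 9, 41/2 , 56 ] 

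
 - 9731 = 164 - 9895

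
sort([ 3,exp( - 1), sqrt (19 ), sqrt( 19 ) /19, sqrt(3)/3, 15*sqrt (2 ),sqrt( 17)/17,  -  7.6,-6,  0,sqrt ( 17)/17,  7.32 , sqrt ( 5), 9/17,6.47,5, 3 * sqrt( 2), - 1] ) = [  -  7.6, - 6, - 1,0, sqrt( 19)/19, sqrt( 17)/17, sqrt( 17)/17,exp (  -  1 ), 9/17, sqrt( 3 )/3, sqrt(5 ),3, 3*sqrt(2), sqrt( 19 ), 5, 6.47, 7.32, 15 * sqrt( 2 )] 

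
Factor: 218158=2^1*19^1*5741^1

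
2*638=1276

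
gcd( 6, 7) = 1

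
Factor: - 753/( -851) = 3^1*23^ ( - 1)* 37^ ( - 1 ) * 251^1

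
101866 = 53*1922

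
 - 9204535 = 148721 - 9353256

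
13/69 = 13/69 = 0.19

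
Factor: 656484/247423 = 2^2*3^1*11^ (-1)*83^(-1)*227^1*241^1*271^( - 1 ) 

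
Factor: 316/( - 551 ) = -2^2 * 19^( - 1)*29^ ( - 1)*79^1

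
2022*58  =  117276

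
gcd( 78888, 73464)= 24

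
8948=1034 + 7914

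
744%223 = 75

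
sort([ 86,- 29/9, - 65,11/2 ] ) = [ - 65,-29/9,  11/2,  86 ]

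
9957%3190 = 387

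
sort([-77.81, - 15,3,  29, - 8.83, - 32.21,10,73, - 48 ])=[ - 77.81, - 48,  -  32.21 ,  -  15,- 8.83,3,10, 29,73 ]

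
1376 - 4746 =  - 3370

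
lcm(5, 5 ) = 5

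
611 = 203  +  408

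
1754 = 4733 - 2979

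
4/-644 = -1/161  =  -0.01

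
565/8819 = 565/8819 = 0.06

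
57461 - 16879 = 40582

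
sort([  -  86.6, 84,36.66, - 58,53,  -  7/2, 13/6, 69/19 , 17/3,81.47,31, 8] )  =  [ - 86.6, - 58,  -  7/2,13/6,69/19, 17/3,8, 31,36.66, 53, 81.47,84 ] 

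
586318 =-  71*(- 8258)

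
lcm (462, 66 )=462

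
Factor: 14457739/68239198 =2^( - 1)*14457739^1*34119599^( - 1 )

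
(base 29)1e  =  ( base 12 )37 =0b101011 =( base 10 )43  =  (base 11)3a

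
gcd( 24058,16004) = 2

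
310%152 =6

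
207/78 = 69/26 = 2.65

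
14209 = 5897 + 8312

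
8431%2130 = 2041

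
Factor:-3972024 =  - 2^3*3^3*7^1*37^1*71^1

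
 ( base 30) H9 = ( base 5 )4034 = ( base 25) KJ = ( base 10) 519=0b1000000111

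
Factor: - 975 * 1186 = - 1156350 = - 2^1 * 3^1*5^2*13^1*593^1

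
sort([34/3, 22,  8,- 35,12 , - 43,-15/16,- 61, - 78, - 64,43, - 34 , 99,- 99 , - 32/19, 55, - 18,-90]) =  [ - 99,  -  90,-78, - 64, - 61,  -  43 , - 35, - 34 ,-18, - 32/19, - 15/16,8,34/3, 12, 22,43  ,  55,99 ] 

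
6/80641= 6/80641 = 0.00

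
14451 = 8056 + 6395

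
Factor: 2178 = 2^1*3^2*11^2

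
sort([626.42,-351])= [ - 351, 626.42]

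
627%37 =35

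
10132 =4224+5908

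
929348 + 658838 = 1588186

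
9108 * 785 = 7149780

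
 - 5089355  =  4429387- 9518742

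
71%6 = 5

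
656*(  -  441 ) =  - 289296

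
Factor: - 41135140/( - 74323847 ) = 2^2*5^1*13^( - 1 ) * 17^( - 1 )*31^1 * 66347^1*336307^( - 1)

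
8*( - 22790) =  - 182320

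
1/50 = 1/50 = 0.02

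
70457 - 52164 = 18293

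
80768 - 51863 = 28905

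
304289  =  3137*97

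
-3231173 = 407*( - 7939 )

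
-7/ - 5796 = 1/828 =0.00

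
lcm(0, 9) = 0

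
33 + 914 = 947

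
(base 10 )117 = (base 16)75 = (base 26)4d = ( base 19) 63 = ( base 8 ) 165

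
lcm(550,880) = 4400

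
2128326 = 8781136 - 6652810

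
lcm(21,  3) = 21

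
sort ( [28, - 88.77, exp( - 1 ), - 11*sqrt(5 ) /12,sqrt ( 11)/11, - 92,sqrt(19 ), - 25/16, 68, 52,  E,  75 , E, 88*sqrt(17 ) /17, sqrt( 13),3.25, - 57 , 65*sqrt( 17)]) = [ - 92, - 88.77, - 57, - 11*sqrt( 5 ) /12 , - 25/16,sqrt( 11 )/11,exp( - 1 ),  E, E,3.25, sqrt(13 ), sqrt(19 ),88*sqrt(17)/17, 28, 52,68, 75, 65*sqrt(17) ]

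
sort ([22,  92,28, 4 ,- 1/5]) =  [  -  1/5, 4, 22,  28,92]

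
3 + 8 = 11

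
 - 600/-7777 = 600/7777 = 0.08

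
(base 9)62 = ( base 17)35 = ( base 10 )56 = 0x38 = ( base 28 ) 20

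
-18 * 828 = -14904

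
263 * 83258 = 21896854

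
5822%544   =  382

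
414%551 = 414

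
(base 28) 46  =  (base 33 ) 3J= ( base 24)4m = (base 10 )118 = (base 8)166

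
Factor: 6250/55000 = 2^( - 2)*5^1*11^( - 1) = 5/44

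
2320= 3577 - 1257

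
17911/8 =2238+ 7/8 = 2238.88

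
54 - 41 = 13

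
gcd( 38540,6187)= 1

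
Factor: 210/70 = 3 = 3^1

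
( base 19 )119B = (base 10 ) 7402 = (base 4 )1303222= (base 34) 6DO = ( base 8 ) 16352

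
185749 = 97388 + 88361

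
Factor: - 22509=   -  3^2*41^1*61^1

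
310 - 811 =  - 501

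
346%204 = 142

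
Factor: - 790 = -2^1*5^1*79^1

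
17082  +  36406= 53488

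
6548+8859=15407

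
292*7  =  2044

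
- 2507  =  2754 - 5261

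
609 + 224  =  833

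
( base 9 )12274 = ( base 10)8248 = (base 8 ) 20070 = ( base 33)7iv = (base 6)102104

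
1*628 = 628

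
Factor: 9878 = 2^1*11^1*449^1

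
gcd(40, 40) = 40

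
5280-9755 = -4475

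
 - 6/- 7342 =3/3671  =  0.00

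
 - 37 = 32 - 69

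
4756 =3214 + 1542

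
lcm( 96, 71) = 6816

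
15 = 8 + 7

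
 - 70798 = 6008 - 76806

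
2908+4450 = 7358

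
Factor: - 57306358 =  - 2^1 * 43^1 * 666353^1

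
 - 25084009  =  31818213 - 56902222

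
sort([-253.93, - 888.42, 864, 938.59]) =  [ - 888.42, - 253.93, 864 , 938.59]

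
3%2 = 1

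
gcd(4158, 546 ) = 42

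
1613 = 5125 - 3512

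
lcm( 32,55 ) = 1760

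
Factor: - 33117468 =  - 2^2* 3^1*2759789^1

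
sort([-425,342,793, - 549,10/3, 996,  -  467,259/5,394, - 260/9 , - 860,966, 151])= [-860, - 549,-467,-425,  -  260/9,  10/3, 259/5, 151,342,  394,793 , 966, 996] 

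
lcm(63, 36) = 252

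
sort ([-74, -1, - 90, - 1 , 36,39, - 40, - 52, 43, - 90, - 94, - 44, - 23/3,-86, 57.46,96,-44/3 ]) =[- 94, - 90 , - 90, - 86, - 74, - 52, - 44, - 40, - 44/3, - 23/3, - 1, - 1,  36,39,43,57.46,  96] 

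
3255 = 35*93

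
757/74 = 757/74 = 10.23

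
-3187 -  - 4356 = 1169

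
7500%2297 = 609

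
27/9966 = 9/3322 = 0.00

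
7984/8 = 998 = 998.00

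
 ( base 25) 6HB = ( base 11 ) 3166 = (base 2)1000001011010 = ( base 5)113221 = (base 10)4186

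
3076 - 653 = 2423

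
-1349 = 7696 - 9045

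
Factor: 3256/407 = 8 =2^3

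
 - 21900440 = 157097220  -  178997660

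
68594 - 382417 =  - 313823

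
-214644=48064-262708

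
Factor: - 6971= - 6971^1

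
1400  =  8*175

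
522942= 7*74706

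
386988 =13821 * 28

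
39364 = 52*757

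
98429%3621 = 662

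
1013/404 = 2 +205/404 = 2.51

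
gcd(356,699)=1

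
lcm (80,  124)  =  2480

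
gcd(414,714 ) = 6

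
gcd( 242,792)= 22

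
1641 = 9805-8164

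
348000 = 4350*80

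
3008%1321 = 366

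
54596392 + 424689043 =479285435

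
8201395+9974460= 18175855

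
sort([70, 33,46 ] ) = [33,46, 70 ]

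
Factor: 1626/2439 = 2^1*3^( - 1) = 2/3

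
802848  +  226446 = 1029294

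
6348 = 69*92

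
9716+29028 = 38744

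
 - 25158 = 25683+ - 50841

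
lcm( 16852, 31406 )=690932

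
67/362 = 67/362 = 0.19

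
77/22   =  7/2  =  3.50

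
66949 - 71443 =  - 4494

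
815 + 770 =1585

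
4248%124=32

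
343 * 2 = 686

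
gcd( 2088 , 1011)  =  3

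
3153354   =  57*55322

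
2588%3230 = 2588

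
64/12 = 5 + 1/3 = 5.33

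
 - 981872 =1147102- 2128974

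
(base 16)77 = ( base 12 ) 9b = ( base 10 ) 119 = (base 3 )11102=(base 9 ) 142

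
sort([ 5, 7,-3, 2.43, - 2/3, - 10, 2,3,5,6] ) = [-10, - 3, - 2/3,2,2.43, 3, 5,5,6,7] 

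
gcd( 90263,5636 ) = 1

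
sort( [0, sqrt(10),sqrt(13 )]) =[0, sqrt( 10 ),  sqrt(13)]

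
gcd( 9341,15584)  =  1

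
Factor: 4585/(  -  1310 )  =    -  7/2 = -2^(  -  1)*7^1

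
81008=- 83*( - 976) 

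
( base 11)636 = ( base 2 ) 1011111101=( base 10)765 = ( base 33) n6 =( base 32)NT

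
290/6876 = 145/3438=0.04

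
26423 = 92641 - 66218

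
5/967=5/967 =0.01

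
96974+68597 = 165571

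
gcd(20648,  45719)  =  1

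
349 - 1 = 348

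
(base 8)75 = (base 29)23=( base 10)61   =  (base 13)49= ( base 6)141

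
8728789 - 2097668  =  6631121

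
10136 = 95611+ -85475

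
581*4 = 2324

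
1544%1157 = 387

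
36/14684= 9/3671= 0.00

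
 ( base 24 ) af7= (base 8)13757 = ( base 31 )6BK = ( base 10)6127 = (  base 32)5vf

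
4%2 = 0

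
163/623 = 163/623 = 0.26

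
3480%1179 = 1122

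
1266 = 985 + 281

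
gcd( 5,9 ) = 1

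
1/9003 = 1/9003=0.00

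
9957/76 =131 + 1/76 =131.01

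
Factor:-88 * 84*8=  -59136  =  - 2^8*3^1* 7^1*11^1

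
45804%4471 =1094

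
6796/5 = 6796/5 = 1359.20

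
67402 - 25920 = 41482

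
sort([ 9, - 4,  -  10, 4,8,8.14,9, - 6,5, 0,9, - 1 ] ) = [ - 10, - 6,-4, - 1,0,4,5 , 8, 8.14 , 9, 9,9 ] 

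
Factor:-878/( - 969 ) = 2^1 *3^( - 1 )*17^( - 1)*19^(-1 )*439^1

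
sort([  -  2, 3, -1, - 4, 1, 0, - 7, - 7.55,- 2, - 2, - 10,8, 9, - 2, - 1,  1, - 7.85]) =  [ - 10, - 7.85 , - 7.55,- 7  ,-4, - 2, - 2, - 2, - 2 , - 1  , - 1 , 0,1, 1 , 3,8, 9]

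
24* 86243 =2069832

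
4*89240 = 356960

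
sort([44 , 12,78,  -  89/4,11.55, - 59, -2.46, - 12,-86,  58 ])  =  [-86 ,  -  59, - 89/4, - 12 , - 2.46,11.55,12,44,58,78 ]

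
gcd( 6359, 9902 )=1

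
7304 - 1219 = 6085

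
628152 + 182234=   810386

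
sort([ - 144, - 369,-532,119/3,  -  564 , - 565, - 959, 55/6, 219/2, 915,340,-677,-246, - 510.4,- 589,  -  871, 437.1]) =[  -  959,-871, - 677, - 589, - 565, - 564, - 532, - 510.4, - 369 ,  -  246, - 144,55/6, 119/3, 219/2,340, 437.1, 915]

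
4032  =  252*16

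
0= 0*68500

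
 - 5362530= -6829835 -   -  1467305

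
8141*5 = 40705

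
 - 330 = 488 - 818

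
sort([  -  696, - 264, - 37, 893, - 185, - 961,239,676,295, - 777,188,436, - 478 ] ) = [ - 961,- 777, - 696, - 478,-264,-185,-37,188, 239, 295  ,  436, 676,893]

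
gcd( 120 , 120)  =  120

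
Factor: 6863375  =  5^3*54907^1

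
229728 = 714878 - 485150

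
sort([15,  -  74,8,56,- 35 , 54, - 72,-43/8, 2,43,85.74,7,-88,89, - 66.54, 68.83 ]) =[  -  88,-74, - 72, -66.54, - 35, - 43/8, 2 , 7,8,15,43,54,56,68.83,85.74,89]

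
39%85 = 39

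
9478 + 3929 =13407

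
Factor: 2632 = 2^3*7^1 * 47^1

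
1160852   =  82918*14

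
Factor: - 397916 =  - 2^2*31^1*3209^1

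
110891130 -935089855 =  - 824198725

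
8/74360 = 1/9295 = 0.00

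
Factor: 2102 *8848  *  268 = 4984396928 = 2^7*7^1*67^1*79^1*1051^1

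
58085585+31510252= 89595837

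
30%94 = 30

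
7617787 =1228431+6389356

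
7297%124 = 105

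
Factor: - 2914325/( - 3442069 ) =5^2*43^1*331^( - 1)*2711^1*10399^( - 1)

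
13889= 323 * 43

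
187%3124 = 187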